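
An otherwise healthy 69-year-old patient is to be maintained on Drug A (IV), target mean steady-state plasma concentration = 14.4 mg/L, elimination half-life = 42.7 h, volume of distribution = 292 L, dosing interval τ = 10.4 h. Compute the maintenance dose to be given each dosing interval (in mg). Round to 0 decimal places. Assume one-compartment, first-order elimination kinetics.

k = ln2 / t½ = 0.693147 / 42.7 = 0.01623 h⁻¹
CL = k × Vd = 0.01623 × 292 = 4.739 L/h
At steady state, Dose/τ = Css × CL.
Dose = Css × CL × τ = 14.4 × 4.739 × 10.4 = 709.7 mg

710 mg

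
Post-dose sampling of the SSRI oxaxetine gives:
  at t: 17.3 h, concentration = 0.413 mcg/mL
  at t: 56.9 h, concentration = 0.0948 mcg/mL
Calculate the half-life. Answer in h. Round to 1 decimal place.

18.7 h

k = ln(C₁/C₂) / (t₂ − t₁) = ln(0.413/0.0948) / (56.9 − 17.3)
  = 1.472 / 39.60 = 0.03717 h⁻¹
t½ = ln2 / k = 0.693147 / 0.03717 = 18.65 h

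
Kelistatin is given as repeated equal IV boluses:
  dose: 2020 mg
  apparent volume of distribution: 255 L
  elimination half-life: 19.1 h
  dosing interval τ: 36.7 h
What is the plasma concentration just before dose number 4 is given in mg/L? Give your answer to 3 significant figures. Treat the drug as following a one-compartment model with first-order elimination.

2.79 mg/L

C₀ per dose = Dose / Vd = 2020 / 255 = 7.922 mg/L
k = ln2 / t½ = 0.693147 / 19.1 = 0.03629 h⁻¹
Fraction remaining after one interval: r = e^(−kτ) = e^(−0.03629 × 36.7) = 0.2640
Before dose 4, 3 doses have been given (aged 1τ, 2τ, 3τ).
C_trough = C₀ × (r + r² + … + r^3) = C₀ × r(1−r^3)/(1−r)
        = 7.922 × 0.2640 × (1 − 0.01840) / (1 − 0.2640) = 2.789 mg/L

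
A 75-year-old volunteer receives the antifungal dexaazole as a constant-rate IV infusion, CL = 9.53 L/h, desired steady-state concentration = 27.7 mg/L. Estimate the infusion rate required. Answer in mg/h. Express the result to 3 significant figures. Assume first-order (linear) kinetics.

264 mg/h

At steady state, infusion rate R₀ = Css × CL = 27.7 × 9.530 = 264.0 mg/h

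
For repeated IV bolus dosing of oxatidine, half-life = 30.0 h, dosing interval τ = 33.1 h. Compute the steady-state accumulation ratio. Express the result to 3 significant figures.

1.87

k = ln2 / t½ = 0.693147 / 30.0 = 0.02310 h⁻¹
e^(−kτ) = e^(−0.02310 × 33.1) = 0.4655
Accumulation ratio R = 1 / (1 − e^(−kτ)) = 1 / (1 − 0.4655) = 1.871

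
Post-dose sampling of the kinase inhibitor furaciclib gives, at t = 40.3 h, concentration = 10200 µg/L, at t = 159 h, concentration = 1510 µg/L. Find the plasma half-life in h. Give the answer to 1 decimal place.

k = ln(C₁/C₂) / (t₂ − t₁) = ln(10200/1510) / (159 − 40.3)
  = 1.910 / 118.7 = 0.01609 h⁻¹
t½ = ln2 / k = 0.693147 / 0.01609 = 43.08 h

43.1 h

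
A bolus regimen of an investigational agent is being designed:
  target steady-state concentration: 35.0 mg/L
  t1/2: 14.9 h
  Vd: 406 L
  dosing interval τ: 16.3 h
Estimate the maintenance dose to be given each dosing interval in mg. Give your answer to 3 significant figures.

10800 mg

k = ln2 / t½ = 0.693147 / 14.9 = 0.04652 h⁻¹
CL = k × Vd = 0.04652 × 406 = 18.89 L/h
At steady state, Dose/τ = Css × CL.
Dose = Css × CL × τ = 35.0 × 18.89 × 16.3 = 10780 mg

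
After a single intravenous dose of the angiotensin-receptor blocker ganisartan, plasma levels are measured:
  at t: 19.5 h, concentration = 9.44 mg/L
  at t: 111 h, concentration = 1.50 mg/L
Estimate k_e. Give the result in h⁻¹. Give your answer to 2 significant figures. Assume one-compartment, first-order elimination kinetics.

k = ln(C₁/C₂) / (t₂ − t₁) = ln(9.44/1.50) / (111 − 19.5)
  = 1.839 / 91.50 = 0.02010 h⁻¹

0.020 h⁻¹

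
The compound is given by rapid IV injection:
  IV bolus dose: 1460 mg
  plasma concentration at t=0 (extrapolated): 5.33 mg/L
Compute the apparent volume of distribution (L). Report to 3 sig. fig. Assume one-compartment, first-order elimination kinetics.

Vd = Dose / C₀ = 1460 / 5.33 = 273.9 L

274 L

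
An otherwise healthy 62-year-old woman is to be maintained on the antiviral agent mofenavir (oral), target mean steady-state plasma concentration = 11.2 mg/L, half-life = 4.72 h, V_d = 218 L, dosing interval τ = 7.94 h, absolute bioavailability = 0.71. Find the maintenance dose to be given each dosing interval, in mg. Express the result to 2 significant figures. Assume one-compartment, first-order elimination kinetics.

4000 mg

k = ln2 / t½ = 0.693147 / 4.72 = 0.1469 h⁻¹
CL = k × Vd = 0.1469 × 218 = 32.02 L/h
At steady state, F × (Dose/τ) = Css × CL.
Dose = Css × CL × τ / F = 11.2 × 32.02 × 7.94 / 0.71 = 4011 mg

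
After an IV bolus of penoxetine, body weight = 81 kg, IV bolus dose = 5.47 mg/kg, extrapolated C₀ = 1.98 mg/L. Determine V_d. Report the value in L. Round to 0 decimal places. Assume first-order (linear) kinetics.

Dose = 5.47 × 81 = 443.1 mg
Vd = Dose / C₀ = 443.1 / 1.98 = 223.8 L

224 L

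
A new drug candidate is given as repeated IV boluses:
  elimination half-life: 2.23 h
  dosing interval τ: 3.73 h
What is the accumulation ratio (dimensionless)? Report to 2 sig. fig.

k = ln2 / t½ = 0.693147 / 2.23 = 0.3108 h⁻¹
e^(−kτ) = e^(−0.3108 × 3.73) = 0.3137
Accumulation ratio R = 1 / (1 − e^(−kτ)) = 1 / (1 − 0.3137) = 1.457

1.5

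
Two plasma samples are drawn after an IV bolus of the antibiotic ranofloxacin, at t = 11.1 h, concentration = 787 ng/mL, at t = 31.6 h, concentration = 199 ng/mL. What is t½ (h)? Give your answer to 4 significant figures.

10.33 h

k = ln(C₁/C₂) / (t₂ − t₁) = ln(787/199) / (31.6 − 11.1)
  = 1.375 / 20.50 = 0.06707 h⁻¹
t½ = ln2 / k = 0.693147 / 0.06707 = 10.33 h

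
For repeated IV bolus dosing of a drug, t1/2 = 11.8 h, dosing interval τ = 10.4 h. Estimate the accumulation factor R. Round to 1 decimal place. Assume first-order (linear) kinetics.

2.2

k = ln2 / t½ = 0.693147 / 11.8 = 0.05874 h⁻¹
e^(−kτ) = e^(−0.05874 × 10.4) = 0.5429
Accumulation ratio R = 1 / (1 − e^(−kτ)) = 1 / (1 − 0.5429) = 2.188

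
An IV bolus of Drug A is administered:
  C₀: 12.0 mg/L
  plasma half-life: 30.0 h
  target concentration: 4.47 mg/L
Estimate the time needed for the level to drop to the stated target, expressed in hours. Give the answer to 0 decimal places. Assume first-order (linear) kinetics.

k = ln2 / t½ = 0.693147 / 30.0 = 0.02310 h⁻¹
t = ln(C₀ / C) / k = ln(12.00 / 4.47) / 0.02310
  = ln(2.685) / 0.02310 = 0.9877 / 0.02310 = 42.76 h

43 h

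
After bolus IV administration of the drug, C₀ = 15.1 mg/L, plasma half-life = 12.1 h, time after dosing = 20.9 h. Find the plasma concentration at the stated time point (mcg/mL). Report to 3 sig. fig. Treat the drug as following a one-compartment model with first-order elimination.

k = ln2 / t½ = 0.693147 / 12.1 = 0.05728 h⁻¹
C = C₀ · e^(−k·t) = 15.10 × e^(−0.05728 × 20.9)
  = 15.10 × 0.3021 = 4.562 mg/L
(4.562 mg/L = 4.562 mcg/mL)

4.56 mcg/mL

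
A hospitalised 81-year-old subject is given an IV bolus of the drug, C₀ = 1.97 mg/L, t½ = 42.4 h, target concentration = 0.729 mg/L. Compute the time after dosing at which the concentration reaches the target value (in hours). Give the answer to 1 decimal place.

k = ln2 / t½ = 0.693147 / 42.4 = 0.01635 h⁻¹
t = ln(C₀ / C) / k = ln(1.970 / 0.729) / 0.01635
  = ln(2.702) / 0.01635 = 0.9940 / 0.01635 = 60.80 h

60.8 h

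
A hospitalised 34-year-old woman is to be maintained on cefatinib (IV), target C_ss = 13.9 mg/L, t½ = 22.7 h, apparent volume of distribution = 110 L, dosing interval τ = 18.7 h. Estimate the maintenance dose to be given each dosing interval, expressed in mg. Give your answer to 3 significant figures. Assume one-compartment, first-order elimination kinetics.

k = ln2 / t½ = 0.693147 / 22.7 = 0.03054 h⁻¹
CL = k × Vd = 0.03054 × 110 = 3.359 L/h
At steady state, Dose/τ = Css × CL.
Dose = Css × CL × τ = 13.9 × 3.359 × 18.7 = 873.1 mg

873 mg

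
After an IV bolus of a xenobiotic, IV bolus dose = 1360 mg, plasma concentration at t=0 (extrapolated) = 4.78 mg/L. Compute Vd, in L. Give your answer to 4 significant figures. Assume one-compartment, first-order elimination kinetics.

284.5 L

Vd = Dose / C₀ = 1360 / 4.78 = 284.5 L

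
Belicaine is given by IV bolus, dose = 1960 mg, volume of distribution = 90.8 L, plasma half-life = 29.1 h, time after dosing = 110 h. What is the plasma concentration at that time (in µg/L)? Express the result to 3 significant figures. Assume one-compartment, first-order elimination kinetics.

C₀ = Dose / Vd = 1960 / 90.8 = 21.59 mg/L
k = ln2 / t½ = 0.693147 / 29.1 = 0.02382 h⁻¹
C = C₀ · e^(−k·t) = 21.59 × e^(−0.02382 × 110)
  = 21.59 × 0.07279 = 1.572 mg/L
Convert: 1.572 mg/L × 1000 = 1572 µg/L

1570 µg/L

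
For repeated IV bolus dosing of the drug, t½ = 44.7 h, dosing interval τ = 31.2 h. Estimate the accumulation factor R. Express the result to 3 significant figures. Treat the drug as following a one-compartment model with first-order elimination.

k = ln2 / t½ = 0.693147 / 44.7 = 0.01551 h⁻¹
e^(−kτ) = e^(−0.01551 × 31.2) = 0.6164
Accumulation ratio R = 1 / (1 − e^(−kτ)) = 1 / (1 − 0.6164) = 2.607

2.61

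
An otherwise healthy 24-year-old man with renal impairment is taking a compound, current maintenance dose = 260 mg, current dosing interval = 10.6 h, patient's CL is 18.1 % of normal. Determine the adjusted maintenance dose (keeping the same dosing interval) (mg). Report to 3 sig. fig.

To keep the same average steady-state level, dosing rate must scale with clearance.
CL ratio = 18.1 / 100 = 0.1810
New dose (same interval) = 260 × 0.1810 = 47.06 mg

47.1 mg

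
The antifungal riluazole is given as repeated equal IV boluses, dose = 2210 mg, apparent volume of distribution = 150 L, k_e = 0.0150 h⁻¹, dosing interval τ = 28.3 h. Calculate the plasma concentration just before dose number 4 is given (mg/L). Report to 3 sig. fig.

C₀ per dose = Dose / Vd = 2210 / 150 = 14.73 mg/L
Fraction remaining after one interval: r = e^(−kτ) = e^(−0.01500 × 28.3) = 0.6541
Before dose 4, 3 doses have been given (aged 1τ, 2τ, 3τ).
C_trough = C₀ × (r + r² + … + r^3) = C₀ × r(1−r^3)/(1−r)
        = 14.73 × 0.6541 × (1 − 0.2799) / (1 − 0.6541) = 20.06 mg/L

20.1 mg/L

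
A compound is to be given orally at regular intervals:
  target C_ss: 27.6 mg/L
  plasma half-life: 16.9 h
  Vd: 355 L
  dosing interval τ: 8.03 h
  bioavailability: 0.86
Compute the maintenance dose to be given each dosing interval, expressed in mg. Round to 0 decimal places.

3752 mg

k = ln2 / t½ = 0.693147 / 16.9 = 0.04101 h⁻¹
CL = k × Vd = 0.04101 × 355 = 14.56 L/h
At steady state, F × (Dose/τ) = Css × CL.
Dose = Css × CL × τ / F = 27.6 × 14.56 × 8.03 / 0.86 = 3752 mg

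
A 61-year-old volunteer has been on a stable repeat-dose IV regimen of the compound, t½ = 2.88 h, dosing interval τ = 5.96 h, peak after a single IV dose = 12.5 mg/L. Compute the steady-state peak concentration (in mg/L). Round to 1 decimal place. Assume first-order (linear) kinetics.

16.4 mg/L

k = ln2 / t½ = 0.693147 / 2.88 = 0.2407 h⁻¹
e^(−kτ) = e^(−0.2407 × 5.96) = 0.2382
Accumulation ratio R = 1 / (1 − e^(−kτ)) = 1 / (1 − 0.2382) = 1.313
Steady-state peak = C₀ × R = 12.5 × 1.313 = 16.41 mg/L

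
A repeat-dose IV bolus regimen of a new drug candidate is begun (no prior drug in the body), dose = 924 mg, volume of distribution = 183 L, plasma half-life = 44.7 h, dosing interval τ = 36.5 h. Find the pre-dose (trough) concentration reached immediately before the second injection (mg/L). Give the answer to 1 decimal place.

C₀ per dose = Dose / Vd = 924 / 183 = 5.049 mg/L
k = ln2 / t½ = 0.693147 / 44.7 = 0.01551 h⁻¹
Fraction remaining after one interval: r = e^(−kτ) = e^(−0.01551 × 36.5) = 0.5677
Before dose 2, 1 dose has been given (aged 1τ).
C_trough = C₀ × r = 5.049 × 0.5677 = 2.866 mg/L

2.9 mg/L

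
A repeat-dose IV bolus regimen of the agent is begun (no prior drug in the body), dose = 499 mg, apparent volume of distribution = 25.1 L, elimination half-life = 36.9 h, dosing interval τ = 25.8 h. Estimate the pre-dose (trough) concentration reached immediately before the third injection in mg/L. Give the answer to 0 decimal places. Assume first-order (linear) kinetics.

20 mg/L

C₀ per dose = Dose / Vd = 499 / 25.1 = 19.88 mg/L
k = ln2 / t½ = 0.693147 / 36.9 = 0.01878 h⁻¹
Fraction remaining after one interval: r = e^(−kτ) = e^(−0.01878 × 25.8) = 0.6160
Before dose 3, 2 doses have been given (aged 1τ, 2τ).
C_trough = C₀ × (r + r²) = 19.88 × (0.6160 + 0.3795) = 19.79 mg/L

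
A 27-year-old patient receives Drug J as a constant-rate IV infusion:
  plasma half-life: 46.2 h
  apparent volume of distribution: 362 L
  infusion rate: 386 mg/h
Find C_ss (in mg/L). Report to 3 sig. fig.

k = ln2 / t½ = 0.693147 / 46.2 = 0.01500 h⁻¹
CL = k × Vd = 0.01500 × 362 = 5.430 L/h
At steady state Css = R₀ / CL = 386 / 5.430 = 71.09 mg/L

71.1 mg/L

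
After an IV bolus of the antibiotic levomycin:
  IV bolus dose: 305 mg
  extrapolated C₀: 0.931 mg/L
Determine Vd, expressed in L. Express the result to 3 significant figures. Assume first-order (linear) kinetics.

Vd = Dose / C₀ = 305.0 / 0.931 = 327.6 L

328 L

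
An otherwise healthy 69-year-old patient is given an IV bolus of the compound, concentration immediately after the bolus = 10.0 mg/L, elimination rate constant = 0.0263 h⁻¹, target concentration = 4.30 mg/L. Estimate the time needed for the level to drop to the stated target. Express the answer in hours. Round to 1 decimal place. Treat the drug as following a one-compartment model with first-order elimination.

32.1 h

t = ln(C₀ / C) / k = ln(10.00 / 4.30) / 0.02630
  = ln(2.326) / 0.02630 = 0.8442 / 0.02630 = 32.10 h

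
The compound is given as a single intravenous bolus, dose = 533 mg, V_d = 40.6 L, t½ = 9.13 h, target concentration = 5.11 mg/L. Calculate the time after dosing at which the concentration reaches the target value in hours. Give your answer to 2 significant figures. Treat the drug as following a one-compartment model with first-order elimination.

12 h

C₀ = Dose / Vd = 533.0 / 40.6 = 13.13 mg/L
k = ln2 / t½ = 0.693147 / 9.13 = 0.07592 h⁻¹
t = ln(C₀ / C) / k = ln(13.13 / 5.11) / 0.07592
  = ln(2.569) / 0.07592 = 0.9435 / 0.07592 = 12.43 h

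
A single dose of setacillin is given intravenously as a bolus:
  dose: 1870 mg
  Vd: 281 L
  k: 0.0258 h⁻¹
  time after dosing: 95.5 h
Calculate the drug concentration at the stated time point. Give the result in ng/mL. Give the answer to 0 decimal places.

C₀ = Dose / Vd = 1870 / 281 = 6.655 mg/L
C = C₀ · e^(−k·t) = 6.655 × e^(−0.02580 × 95.5)
  = 6.655 × 0.08510 = 0.5663 mg/L
Convert: 0.5663 mg/L × 1000 = 566.3 ng/mL

566 ng/mL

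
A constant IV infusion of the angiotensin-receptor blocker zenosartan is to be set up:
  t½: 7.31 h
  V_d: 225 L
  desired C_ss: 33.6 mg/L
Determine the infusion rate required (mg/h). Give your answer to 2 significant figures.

720 mg/h

k = ln2 / t½ = 0.693147 / 7.31 = 0.09482 h⁻¹
CL = k × Vd = 0.09482 × 225 = 21.33 L/h
At steady state, infusion rate R₀ = Css × CL = 33.6 × 21.33 = 716.7 mg/h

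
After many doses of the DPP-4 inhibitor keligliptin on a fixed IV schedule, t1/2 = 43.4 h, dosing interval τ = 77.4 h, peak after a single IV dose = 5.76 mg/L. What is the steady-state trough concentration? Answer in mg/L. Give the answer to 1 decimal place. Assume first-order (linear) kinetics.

k = ln2 / t½ = 0.693147 / 43.4 = 0.01597 h⁻¹
e^(−kτ) = e^(−0.01597 × 77.4) = 0.2905
Accumulation ratio R = 1 / (1 − e^(−kτ)) = 1 / (1 − 0.2905) = 1.409
Steady-state trough = C₀ × R × e^(−kτ) = 5.76 × 1.409 × 0.2905 = 2.358 mg/L

2.4 mg/L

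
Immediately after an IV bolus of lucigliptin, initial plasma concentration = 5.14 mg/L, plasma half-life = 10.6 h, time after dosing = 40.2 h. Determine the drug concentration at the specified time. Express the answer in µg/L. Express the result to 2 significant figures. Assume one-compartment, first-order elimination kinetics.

k = ln2 / t½ = 0.693147 / 10.6 = 0.06539 h⁻¹
C = C₀ · e^(−k·t) = 5.140 × e^(−0.06539 × 40.2)
  = 5.140 × 0.07217 = 0.3710 mg/L
Convert: 0.3710 mg/L × 1000 = 371.0 µg/L

370 µg/L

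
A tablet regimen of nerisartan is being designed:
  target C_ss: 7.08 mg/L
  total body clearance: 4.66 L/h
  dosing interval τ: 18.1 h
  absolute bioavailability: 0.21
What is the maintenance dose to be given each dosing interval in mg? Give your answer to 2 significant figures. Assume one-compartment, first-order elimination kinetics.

At steady state, F × (Dose/τ) = Css × CL.
Dose = Css × CL × τ / F = 7.08 × 4.660 × 18.1 / 0.21 = 2844 mg

2800 mg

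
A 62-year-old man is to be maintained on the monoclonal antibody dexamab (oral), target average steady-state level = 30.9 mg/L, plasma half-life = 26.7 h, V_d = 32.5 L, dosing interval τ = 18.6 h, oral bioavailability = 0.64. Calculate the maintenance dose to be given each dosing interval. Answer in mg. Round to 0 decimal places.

k = ln2 / t½ = 0.693147 / 26.7 = 0.02596 h⁻¹
CL = k × Vd = 0.02596 × 32.5 = 0.8437 L/h
At steady state, F × (Dose/τ) = Css × CL.
Dose = Css × CL × τ / F = 30.9 × 0.8437 × 18.6 / 0.64 = 757.7 mg

758 mg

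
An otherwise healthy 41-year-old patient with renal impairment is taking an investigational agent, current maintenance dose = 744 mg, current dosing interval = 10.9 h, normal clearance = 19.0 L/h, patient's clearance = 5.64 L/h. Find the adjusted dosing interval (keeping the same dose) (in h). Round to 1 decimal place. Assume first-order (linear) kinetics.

To keep the same average steady-state level, dosing rate must scale with clearance.
CL ratio = 5.64 / 19.0 = 0.2968
New interval (same dose) = 10.9 / 0.2968 = 36.73 h

36.7 h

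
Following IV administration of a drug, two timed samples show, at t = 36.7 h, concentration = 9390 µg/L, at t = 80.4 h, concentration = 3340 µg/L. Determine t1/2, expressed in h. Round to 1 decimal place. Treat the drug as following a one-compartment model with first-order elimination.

29.3 h

k = ln(C₁/C₂) / (t₂ − t₁) = ln(9390/3340) / (80.4 − 36.7)
  = 1.034 / 43.70 = 0.02366 h⁻¹
t½ = ln2 / k = 0.693147 / 0.02366 = 29.30 h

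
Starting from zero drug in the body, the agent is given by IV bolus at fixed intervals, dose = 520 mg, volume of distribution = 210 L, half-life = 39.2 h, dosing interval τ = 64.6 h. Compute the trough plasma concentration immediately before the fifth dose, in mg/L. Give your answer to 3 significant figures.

C₀ per dose = Dose / Vd = 520 / 210 = 2.476 mg/L
k = ln2 / t½ = 0.693147 / 39.2 = 0.01768 h⁻¹
Fraction remaining after one interval: r = e^(−kτ) = e^(−0.01768 × 64.6) = 0.3191
Before dose 5, 4 doses have been given (aged 1τ, 2τ, 3τ, 4τ).
C_trough = C₀ × (r + r² + … + r^4) = C₀ × r(1−r^4)/(1−r)
        = 2.476 × 0.3191 × (1 − 0.01037) / (1 − 0.3191) = 1.148 mg/L

1.15 mg/L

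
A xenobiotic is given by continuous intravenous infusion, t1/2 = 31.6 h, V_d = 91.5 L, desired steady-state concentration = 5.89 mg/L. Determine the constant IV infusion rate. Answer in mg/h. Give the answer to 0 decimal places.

12 mg/h

k = ln2 / t½ = 0.693147 / 31.6 = 0.02194 h⁻¹
CL = k × Vd = 0.02194 × 91.5 = 2.008 L/h
At steady state, infusion rate R₀ = Css × CL = 5.89 × 2.008 = 11.83 mg/h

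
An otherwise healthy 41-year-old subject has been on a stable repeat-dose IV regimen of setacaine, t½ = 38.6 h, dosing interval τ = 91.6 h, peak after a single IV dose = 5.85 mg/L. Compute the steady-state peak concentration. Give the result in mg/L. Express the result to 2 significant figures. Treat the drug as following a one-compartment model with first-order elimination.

7.2 mg/L

k = ln2 / t½ = 0.693147 / 38.6 = 0.01796 h⁻¹
e^(−kτ) = e^(−0.01796 × 91.6) = 0.1930
Accumulation ratio R = 1 / (1 − e^(−kτ)) = 1 / (1 − 0.1930) = 1.239
Steady-state peak = C₀ × R = 5.85 × 1.239 = 7.248 mg/L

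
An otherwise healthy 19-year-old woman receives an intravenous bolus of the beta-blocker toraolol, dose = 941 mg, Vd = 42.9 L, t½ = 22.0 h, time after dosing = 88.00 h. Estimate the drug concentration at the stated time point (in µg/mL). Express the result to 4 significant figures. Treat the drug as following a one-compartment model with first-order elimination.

1.371 µg/mL

C₀ = Dose / Vd = 941.0 / 42.9 = 21.93 mg/L
k = ln2 / t½ = 0.693147 / 22.0 = 0.03151 h⁻¹
t / t½ = 88.00 / 22.0 = 4 half-lives
C = C₀ × (1/2)^4 = 21.93 × 0.06250 = 1.371 mg/L
(1.371 mg/L = 1.371 µg/mL)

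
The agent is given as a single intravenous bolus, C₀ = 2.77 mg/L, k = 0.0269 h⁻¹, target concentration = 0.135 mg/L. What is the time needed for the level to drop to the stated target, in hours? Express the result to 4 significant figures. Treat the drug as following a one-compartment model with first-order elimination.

t = ln(C₀ / C) / k = ln(2.770 / 0.135) / 0.02690
  = ln(20.52) / 0.02690 = 3.021 / 0.02690 = 112.3 h

112.3 h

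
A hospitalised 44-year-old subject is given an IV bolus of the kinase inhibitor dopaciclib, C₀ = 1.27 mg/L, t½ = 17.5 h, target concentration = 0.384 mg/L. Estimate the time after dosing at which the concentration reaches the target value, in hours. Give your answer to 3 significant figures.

30.2 h

k = ln2 / t½ = 0.693147 / 17.5 = 0.03961 h⁻¹
t = ln(C₀ / C) / k = ln(1.270 / 0.384) / 0.03961
  = ln(3.307) / 0.03961 = 1.196 / 0.03961 = 30.19 h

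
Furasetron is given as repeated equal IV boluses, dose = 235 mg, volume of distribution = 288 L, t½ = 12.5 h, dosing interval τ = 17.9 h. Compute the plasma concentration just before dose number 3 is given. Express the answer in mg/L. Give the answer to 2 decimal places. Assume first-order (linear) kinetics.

0.41 mg/L

C₀ per dose = Dose / Vd = 235 / 288 = 0.8160 mg/L
k = ln2 / t½ = 0.693147 / 12.5 = 0.05545 h⁻¹
Fraction remaining after one interval: r = e^(−kτ) = e^(−0.05545 × 17.9) = 0.3706
Before dose 3, 2 doses have been given (aged 1τ, 2τ).
C_trough = C₀ × (r + r²) = 0.8160 × (0.3706 + 0.1373) = 0.4144 mg/L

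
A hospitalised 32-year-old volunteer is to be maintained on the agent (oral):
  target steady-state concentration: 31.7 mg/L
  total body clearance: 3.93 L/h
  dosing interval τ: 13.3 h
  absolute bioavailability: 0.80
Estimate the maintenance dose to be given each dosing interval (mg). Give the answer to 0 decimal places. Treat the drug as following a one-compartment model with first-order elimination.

At steady state, F × (Dose/τ) = Css × CL.
Dose = Css × CL × τ / F = 31.7 × 3.930 × 13.3 / 0.80 = 2071 mg

2071 mg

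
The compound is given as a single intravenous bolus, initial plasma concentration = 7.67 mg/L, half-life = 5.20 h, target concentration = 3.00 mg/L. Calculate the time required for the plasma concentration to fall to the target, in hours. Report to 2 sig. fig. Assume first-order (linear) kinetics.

k = ln2 / t½ = 0.693147 / 5.20 = 0.1333 h⁻¹
t = ln(C₀ / C) / k = ln(7.670 / 3.00) / 0.1333
  = ln(2.557) / 0.1333 = 0.9388 / 0.1333 = 7.043 h

7.0 h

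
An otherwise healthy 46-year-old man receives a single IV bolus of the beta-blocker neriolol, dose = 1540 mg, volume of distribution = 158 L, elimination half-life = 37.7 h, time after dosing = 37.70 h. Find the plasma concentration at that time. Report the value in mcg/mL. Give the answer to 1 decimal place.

4.9 mcg/mL

C₀ = Dose / Vd = 1540 / 158 = 9.747 mg/L
k = ln2 / t½ = 0.693147 / 37.7 = 0.01839 h⁻¹
t / t½ = 37.70 / 37.7 = 1 half-lives
C = C₀ × (1/2)^1 = 9.747 × 0.5000 = 4.874 mg/L
(4.874 mg/L = 4.874 mcg/mL)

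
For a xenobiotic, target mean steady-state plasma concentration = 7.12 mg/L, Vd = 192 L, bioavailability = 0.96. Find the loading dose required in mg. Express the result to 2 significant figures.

1400 mg

LD = Css × Vd / F = 7.12 × 192 / 0.96 = 1424 mg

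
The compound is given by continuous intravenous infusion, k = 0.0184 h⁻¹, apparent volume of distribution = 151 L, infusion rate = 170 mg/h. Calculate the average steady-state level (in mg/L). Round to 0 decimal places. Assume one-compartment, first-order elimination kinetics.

61 mg/L

CL = k × Vd = 0.01840 × 151 = 2.778 L/h
At steady state Css = R₀ / CL = 170 / 2.778 = 61.20 mg/L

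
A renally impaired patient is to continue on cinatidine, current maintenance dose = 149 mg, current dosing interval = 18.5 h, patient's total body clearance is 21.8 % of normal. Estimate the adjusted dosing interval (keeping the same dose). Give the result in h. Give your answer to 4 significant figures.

To keep the same average steady-state level, dosing rate must scale with clearance.
CL ratio = 21.8 / 100 = 0.2180
New interval (same dose) = 18.5 / 0.2180 = 84.86 h

84.86 h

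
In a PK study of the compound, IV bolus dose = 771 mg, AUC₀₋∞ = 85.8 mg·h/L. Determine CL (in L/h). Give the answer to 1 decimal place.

CL = Dose / AUC = 771 / 85.8 = 8.986 L/h

9.0 L/h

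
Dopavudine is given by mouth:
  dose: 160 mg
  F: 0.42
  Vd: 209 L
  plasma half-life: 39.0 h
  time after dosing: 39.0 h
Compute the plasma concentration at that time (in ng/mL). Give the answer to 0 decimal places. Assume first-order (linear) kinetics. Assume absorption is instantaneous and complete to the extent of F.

Amount reaching circulation = F × Dose = 0.42 × 160.0 = 67.20 mg
C₀ = F·Dose / Vd = 67.20 / 209 = 0.3215 mg/L
k = ln2 / t½ = 0.693147 / 39.0 = 0.01777 h⁻¹
C = C₀ · e^(−k·t) = 0.3215 × e^(−0.01777 × 39.0)
  = 0.3215 × 0.5001 = 0.1608 mg/L
Convert: 0.1608 mg/L × 1000 = 160.8 ng/mL

161 ng/mL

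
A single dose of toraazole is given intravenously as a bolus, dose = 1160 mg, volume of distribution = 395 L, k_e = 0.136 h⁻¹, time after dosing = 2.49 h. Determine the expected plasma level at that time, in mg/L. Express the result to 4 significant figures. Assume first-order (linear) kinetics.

2.093 mg/L

C₀ = Dose / Vd = 1160 / 395 = 2.937 mg/L
C = C₀ · e^(−k·t) = 2.937 × e^(−0.1360 × 2.49)
  = 2.937 × 0.7127 = 2.093 mg/L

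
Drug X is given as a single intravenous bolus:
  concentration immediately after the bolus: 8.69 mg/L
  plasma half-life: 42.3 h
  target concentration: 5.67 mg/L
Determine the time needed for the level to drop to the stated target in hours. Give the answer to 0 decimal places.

k = ln2 / t½ = 0.693147 / 42.3 = 0.01639 h⁻¹
t = ln(C₀ / C) / k = ln(8.690 / 5.67) / 0.01639
  = ln(1.533) / 0.01639 = 0.4272 / 0.01639 = 26.06 h

26 h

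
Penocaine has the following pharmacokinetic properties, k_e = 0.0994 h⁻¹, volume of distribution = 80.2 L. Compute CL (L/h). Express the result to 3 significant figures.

CL = k × Vd = 0.0994 × 80.2 = 7.972 L/h

7.97 L/h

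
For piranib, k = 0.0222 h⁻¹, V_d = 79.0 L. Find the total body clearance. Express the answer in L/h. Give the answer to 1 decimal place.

CL = k × Vd = 0.0222 × 79.0 = 1.754 L/h

1.8 L/h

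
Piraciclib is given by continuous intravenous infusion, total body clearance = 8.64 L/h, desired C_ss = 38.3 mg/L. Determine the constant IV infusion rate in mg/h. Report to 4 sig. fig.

At steady state, infusion rate R₀ = Css × CL = 38.3 × 8.640 = 330.9 mg/h

330.9 mg/h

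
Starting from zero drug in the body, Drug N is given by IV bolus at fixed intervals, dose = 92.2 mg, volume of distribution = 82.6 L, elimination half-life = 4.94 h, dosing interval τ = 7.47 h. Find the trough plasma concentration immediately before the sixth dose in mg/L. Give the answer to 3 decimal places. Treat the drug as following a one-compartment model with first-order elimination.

C₀ per dose = Dose / Vd = 92.2 / 82.6 = 1.116 mg/L
k = ln2 / t½ = 0.693147 / 4.94 = 0.1403 h⁻¹
Fraction remaining after one interval: r = e^(−kτ) = e^(−0.1403 × 7.47) = 0.3506
Before dose 6, 5 doses have been given (aged 1τ, 2τ, 3τ, 4τ, 5τ).
C_trough = C₀ × (r + r² + … + r^5) = C₀ × r(1−r^5)/(1−r)
        = 1.116 × 0.3506 × (1 − 0.005297) / (1 − 0.3506) = 0.5993 mg/L

0.599 mg/L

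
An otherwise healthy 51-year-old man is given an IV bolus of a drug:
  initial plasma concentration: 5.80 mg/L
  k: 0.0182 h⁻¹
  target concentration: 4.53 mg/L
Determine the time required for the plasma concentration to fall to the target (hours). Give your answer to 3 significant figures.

t = ln(C₀ / C) / k = ln(5.800 / 4.53) / 0.01820
  = ln(1.280) / 0.01820 = 0.2469 / 0.01820 = 13.57 h

13.6 h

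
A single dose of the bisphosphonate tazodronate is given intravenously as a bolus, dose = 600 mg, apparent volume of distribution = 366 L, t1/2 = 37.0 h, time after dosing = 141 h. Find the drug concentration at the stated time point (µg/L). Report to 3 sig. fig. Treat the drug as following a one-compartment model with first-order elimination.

117 µg/L

C₀ = Dose / Vd = 600.0 / 366 = 1.639 mg/L
k = ln2 / t½ = 0.693147 / 37.0 = 0.01873 h⁻¹
C = C₀ · e^(−k·t) = 1.639 × e^(−0.01873 × 141)
  = 1.639 × 0.07129 = 0.1168 mg/L
Convert: 0.1168 mg/L × 1000 = 116.8 µg/L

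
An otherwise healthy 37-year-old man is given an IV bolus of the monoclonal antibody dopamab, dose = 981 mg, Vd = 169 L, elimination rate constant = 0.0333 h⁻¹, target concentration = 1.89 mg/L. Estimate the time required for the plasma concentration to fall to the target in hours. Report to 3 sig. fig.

C₀ = Dose / Vd = 981.0 / 169 = 5.805 mg/L
t = ln(C₀ / C) / k = ln(5.805 / 1.89) / 0.03330
  = ln(3.071) / 0.03330 = 1.122 / 0.03330 = 33.69 h

33.7 h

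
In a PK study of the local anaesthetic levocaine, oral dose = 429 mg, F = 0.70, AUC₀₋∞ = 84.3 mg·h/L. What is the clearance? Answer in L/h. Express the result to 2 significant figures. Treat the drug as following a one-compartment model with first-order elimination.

CL = F·Dose / AUC = 0.70 × 429 / 84.3 = 3.562 L/h

3.6 L/h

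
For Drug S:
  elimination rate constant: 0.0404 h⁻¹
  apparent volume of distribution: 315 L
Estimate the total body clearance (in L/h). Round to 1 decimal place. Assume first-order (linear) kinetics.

CL = k × Vd = 0.0404 × 315 = 12.73 L/h

12.7 L/h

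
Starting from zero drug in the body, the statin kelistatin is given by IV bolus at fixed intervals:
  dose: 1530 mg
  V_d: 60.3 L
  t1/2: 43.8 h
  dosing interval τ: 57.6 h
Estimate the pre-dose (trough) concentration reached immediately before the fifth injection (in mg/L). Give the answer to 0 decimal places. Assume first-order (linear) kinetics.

C₀ per dose = Dose / Vd = 1530 / 60.3 = 25.37 mg/L
k = ln2 / t½ = 0.693147 / 43.8 = 0.01583 h⁻¹
Fraction remaining after one interval: r = e^(−kτ) = e^(−0.01583 × 57.6) = 0.4018
Before dose 5, 4 doses have been given (aged 1τ, 2τ, 3τ, 4τ).
C_trough = C₀ × (r + r² + … + r^4) = C₀ × r(1−r^4)/(1−r)
        = 25.37 × 0.4018 × (1 − 0.02606) / (1 − 0.4018) = 16.60 mg/L

17 mg/L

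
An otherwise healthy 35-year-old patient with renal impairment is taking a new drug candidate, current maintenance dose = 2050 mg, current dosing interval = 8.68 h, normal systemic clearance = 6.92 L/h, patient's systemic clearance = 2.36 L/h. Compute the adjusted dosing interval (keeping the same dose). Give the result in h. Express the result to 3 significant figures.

To keep the same average steady-state level, dosing rate must scale with clearance.
CL ratio = 2.36 / 6.92 = 0.3410
New interval (same dose) = 8.68 / 0.3410 = 25.45 h

25.5 h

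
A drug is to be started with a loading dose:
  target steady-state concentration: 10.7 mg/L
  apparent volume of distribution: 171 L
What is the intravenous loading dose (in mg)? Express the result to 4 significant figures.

LD = Css × Vd = 10.7 × 171 = 1830 mg

1830 mg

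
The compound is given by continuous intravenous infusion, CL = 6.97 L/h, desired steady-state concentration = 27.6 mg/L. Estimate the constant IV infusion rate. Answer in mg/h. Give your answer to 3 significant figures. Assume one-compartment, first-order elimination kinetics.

192 mg/h

At steady state, infusion rate R₀ = Css × CL = 27.6 × 6.970 = 192.4 mg/h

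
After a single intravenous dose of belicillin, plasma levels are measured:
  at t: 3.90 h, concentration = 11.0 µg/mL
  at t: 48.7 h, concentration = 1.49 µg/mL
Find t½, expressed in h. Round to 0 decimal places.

k = ln(C₁/C₂) / (t₂ − t₁) = ln(11.0/1.49) / (48.7 − 3.90)
  = 1.999 / 44.80 = 0.04462 h⁻¹
t½ = ln2 / k = 0.693147 / 0.04462 = 15.53 h

16 h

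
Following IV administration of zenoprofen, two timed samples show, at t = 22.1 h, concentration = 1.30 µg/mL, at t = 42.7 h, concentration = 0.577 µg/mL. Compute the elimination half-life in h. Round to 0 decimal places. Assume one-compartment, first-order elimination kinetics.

k = ln(C₁/C₂) / (t₂ − t₁) = ln(1.30/0.577) / (42.7 − 22.1)
  = 0.8123 / 20.60 = 0.03943 h⁻¹
t½ = ln2 / k = 0.693147 / 0.03943 = 17.58 h

18 h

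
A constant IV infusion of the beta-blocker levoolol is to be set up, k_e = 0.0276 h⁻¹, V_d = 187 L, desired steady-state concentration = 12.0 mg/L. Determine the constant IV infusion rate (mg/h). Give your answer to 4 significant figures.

61.93 mg/h

CL = k × Vd = 0.02760 × 187 = 5.161 L/h
At steady state, infusion rate R₀ = Css × CL = 12.0 × 5.161 = 61.93 mg/h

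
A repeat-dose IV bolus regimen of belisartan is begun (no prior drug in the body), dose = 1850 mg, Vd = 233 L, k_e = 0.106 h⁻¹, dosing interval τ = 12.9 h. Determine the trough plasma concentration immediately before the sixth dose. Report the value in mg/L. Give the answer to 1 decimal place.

2.7 mg/L

C₀ per dose = Dose / Vd = 1850 / 233 = 7.940 mg/L
Fraction remaining after one interval: r = e^(−kτ) = e^(−0.1060 × 12.9) = 0.2548
Before dose 6, 5 doses have been given (aged 1τ, 2τ, 3τ, 4τ, 5τ).
C_trough = C₀ × (r + r² + … + r^5) = C₀ × r(1−r^5)/(1−r)
        = 7.940 × 0.2548 × (1 − 0.001074) / (1 − 0.2548) = 2.712 mg/L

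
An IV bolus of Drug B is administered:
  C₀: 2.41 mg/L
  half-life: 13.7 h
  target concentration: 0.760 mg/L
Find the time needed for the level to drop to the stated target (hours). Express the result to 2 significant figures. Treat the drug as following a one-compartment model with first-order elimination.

23 h

k = ln2 / t½ = 0.693147 / 13.7 = 0.05059 h⁻¹
t = ln(C₀ / C) / k = ln(2.410 / 0.760) / 0.05059
  = ln(3.171) / 0.05059 = 1.154 / 0.05059 = 22.81 h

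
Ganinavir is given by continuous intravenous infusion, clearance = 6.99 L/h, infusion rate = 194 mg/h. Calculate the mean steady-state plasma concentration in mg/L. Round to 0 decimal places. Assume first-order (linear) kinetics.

28 mg/L

At steady state Css = R₀ / CL = 194 / 6.990 = 27.75 mg/L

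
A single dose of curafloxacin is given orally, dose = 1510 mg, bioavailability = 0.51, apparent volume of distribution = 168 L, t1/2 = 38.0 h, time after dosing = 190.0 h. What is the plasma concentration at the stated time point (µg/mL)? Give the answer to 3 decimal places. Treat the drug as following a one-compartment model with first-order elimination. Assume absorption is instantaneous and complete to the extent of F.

0.143 µg/mL

Amount reaching circulation = F × Dose = 0.51 × 1510 = 770.1 mg
C₀ = F·Dose / Vd = 770.1 / 168 = 4.584 mg/L
k = ln2 / t½ = 0.693147 / 38.0 = 0.01824 h⁻¹
t / t½ = 190.0 / 38.0 = 5 half-lives
C = C₀ × (1/2)^5 = 4.584 × 0.03125 = 0.1433 mg/L
(0.1433 mg/L = 0.1433 µg/mL)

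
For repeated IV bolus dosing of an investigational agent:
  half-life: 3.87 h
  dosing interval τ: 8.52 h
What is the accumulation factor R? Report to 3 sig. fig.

k = ln2 / t½ = 0.693147 / 3.87 = 0.1791 h⁻¹
e^(−kτ) = e^(−0.1791 × 8.52) = 0.2174
Accumulation ratio R = 1 / (1 − e^(−kτ)) = 1 / (1 − 0.2174) = 1.278

1.28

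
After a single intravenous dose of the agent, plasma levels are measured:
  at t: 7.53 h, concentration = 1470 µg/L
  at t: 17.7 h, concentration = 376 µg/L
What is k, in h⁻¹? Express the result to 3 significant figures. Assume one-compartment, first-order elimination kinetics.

k = ln(C₁/C₂) / (t₂ − t₁) = ln(1470/376) / (17.7 − 7.53)
  = 1.363 / 10.17 = 0.1340 h⁻¹

0.134 h⁻¹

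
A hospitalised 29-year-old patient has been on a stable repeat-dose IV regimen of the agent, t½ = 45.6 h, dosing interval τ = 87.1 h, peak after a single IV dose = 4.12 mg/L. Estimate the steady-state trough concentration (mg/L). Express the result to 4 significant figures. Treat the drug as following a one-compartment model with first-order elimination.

1.494 mg/L

k = ln2 / t½ = 0.693147 / 45.6 = 0.01520 h⁻¹
e^(−kτ) = e^(−0.01520 × 87.1) = 0.2661
Accumulation ratio R = 1 / (1 − e^(−kτ)) = 1 / (1 − 0.2661) = 1.363
Steady-state trough = C₀ × R × e^(−kτ) = 4.12 × 1.363 × 0.2661 = 1.494 mg/L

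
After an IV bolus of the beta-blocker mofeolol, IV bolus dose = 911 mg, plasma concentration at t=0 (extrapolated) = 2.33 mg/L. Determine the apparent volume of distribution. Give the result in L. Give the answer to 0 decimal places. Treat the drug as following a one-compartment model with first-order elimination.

391 L

Vd = Dose / C₀ = 911.0 / 2.33 = 391.0 L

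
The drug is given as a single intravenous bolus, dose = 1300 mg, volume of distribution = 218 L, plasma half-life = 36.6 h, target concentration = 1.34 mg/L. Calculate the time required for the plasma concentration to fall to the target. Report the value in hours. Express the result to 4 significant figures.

C₀ = Dose / Vd = 1300 / 218 = 5.963 mg/L
k = ln2 / t½ = 0.693147 / 36.6 = 0.01894 h⁻¹
t = ln(C₀ / C) / k = ln(5.963 / 1.34) / 0.01894
  = ln(4.450) / 0.01894 = 1.493 / 0.01894 = 78.83 h

78.83 h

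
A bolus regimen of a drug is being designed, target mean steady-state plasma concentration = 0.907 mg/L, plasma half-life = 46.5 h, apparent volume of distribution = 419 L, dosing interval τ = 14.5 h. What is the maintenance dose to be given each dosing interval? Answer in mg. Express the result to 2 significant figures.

k = ln2 / t½ = 0.693147 / 46.5 = 0.01491 h⁻¹
CL = k × Vd = 0.01491 × 419 = 6.247 L/h
At steady state, Dose/τ = Css × CL.
Dose = Css × CL × τ = 0.907 × 6.247 × 14.5 = 82.16 mg

82 mg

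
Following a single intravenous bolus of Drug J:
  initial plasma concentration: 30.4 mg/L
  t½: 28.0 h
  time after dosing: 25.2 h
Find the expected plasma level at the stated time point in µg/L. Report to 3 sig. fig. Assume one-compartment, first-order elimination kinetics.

k = ln2 / t½ = 0.693147 / 28.0 = 0.02476 h⁻¹
C = C₀ · e^(−k·t) = 30.40 × e^(−0.02476 × 25.2)
  = 30.40 × 0.5358 = 16.29 mg/L
Convert: 16.29 mg/L × 1000 = 16290 µg/L

16300 µg/L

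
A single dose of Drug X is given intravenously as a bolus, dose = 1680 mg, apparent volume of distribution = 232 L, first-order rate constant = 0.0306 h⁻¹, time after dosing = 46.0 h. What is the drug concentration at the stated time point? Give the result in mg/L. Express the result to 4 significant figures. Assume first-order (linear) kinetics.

C₀ = Dose / Vd = 1680 / 232 = 7.241 mg/L
C = C₀ · e^(−k·t) = 7.241 × e^(−0.03060 × 46.0)
  = 7.241 × 0.2447 = 1.772 mg/L

1.772 mg/L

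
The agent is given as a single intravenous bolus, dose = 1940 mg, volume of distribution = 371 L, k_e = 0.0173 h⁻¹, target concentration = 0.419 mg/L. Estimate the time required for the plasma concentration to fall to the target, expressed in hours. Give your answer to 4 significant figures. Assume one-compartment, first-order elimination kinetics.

C₀ = Dose / Vd = 1940 / 371 = 5.229 mg/L
t = ln(C₀ / C) / k = ln(5.229 / 0.419) / 0.01730
  = ln(12.48) / 0.01730 = 2.524 / 0.01730 = 145.9 h

145.9 h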